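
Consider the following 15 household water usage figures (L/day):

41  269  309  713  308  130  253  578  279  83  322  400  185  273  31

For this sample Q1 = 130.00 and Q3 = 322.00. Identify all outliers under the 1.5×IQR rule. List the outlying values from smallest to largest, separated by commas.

IQR = Q3 − Q1 = 322.00 − 130.00 = 192.00.
Lower fence = Q1 − 1.5·IQR = 130.00 − 288.00 = -158.00.
Upper fence = Q3 + 1.5·IQR = 322.00 + 288.00 = 610.00.
713 > 610.00 → outlier.
All remaining values lie within [-158.00, 610.00].

713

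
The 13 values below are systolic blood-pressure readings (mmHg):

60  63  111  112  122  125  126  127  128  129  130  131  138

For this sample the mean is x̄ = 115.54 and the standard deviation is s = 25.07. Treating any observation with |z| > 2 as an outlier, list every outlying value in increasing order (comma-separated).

Cutoffs at x̄ ± 2s: 115.54 ± 2·25.07 = [65.40, 165.68].
60: z = -2.22, |z| > 2 → outlier.
63: z = -2.10, |z| > 2 → outlier.
Every other value lies within [65.40, 165.68].

60, 63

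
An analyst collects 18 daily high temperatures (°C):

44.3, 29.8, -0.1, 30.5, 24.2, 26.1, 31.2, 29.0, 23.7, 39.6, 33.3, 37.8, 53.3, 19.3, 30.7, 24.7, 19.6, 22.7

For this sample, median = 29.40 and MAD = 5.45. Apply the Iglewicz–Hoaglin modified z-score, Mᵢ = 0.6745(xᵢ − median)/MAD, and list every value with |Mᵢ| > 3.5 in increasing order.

|Mᵢ| > 3.5 ⇔ |xᵢ − 29.40| > 3.5·5.45/0.6745 = 28.28.
So outliers lie outside [1.12, 57.68].
-0.1: M = -3.65 → outlier.

-0.1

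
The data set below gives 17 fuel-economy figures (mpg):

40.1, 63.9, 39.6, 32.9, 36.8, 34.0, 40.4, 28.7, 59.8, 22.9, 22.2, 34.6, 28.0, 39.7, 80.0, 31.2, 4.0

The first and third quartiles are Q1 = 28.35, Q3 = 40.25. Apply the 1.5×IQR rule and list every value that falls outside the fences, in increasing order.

IQR = Q3 − Q1 = 40.25 − 28.35 = 11.90.
Lower fence = Q1 − 1.5·IQR = 28.35 − 17.85 = 10.50.
Upper fence = Q3 + 1.5·IQR = 40.25 + 17.85 = 58.10.
4.0 < 10.50 → outlier.
59.8 > 58.10 → outlier.
63.9 > 58.10 → outlier.
80.0 > 58.10 → outlier.
All remaining values lie within [10.50, 58.10].

4.0, 59.8, 63.9, 80.0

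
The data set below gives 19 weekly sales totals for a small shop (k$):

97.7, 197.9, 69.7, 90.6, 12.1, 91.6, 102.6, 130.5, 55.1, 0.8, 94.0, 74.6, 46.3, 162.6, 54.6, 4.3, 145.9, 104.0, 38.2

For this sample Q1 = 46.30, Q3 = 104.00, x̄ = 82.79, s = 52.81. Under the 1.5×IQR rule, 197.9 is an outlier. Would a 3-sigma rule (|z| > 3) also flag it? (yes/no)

no

z = (197.9 − 82.79) / 52.81 = 2.18.
|z| = 2.18 ≤ 3.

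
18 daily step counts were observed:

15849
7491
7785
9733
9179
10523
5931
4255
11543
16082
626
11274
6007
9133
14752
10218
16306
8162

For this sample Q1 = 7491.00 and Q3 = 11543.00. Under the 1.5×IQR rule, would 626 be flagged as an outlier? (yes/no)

yes

IQR = Q3 − Q1 = 11543.00 − 7491.00 = 4052.00.
Lower fence = Q1 − 1.5·IQR = 7491.00 − 6078.00 = 1413.00.
Upper fence = Q3 + 1.5·IQR = 11543.00 + 6078.00 = 17621.00.
626 lies below the lower fence.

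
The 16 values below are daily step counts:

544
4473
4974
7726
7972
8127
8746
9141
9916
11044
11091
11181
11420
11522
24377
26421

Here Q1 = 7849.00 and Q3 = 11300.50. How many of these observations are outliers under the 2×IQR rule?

IQR = 3451.50; fences at 7849.00 − 6903.00 = 946.00 and 11300.50 + 6903.00 = 18203.50.
Outside the cutoffs: 544, 24377, 26421.

3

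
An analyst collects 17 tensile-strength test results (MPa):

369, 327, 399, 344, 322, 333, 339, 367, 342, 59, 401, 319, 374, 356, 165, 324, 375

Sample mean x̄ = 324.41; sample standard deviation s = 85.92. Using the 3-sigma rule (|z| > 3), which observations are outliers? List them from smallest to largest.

59

Cutoffs at x̄ ± 3s: 324.41 ± 3·85.92 = [66.65, 582.17].
59: z = -3.09, |z| > 3 → outlier.
Every other value lies within [66.65, 582.17].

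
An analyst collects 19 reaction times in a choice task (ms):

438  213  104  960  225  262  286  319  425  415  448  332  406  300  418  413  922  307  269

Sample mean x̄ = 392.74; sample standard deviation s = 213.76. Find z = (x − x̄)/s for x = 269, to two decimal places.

-0.58

z = (269 − 392.74) / 213.76 = -0.58.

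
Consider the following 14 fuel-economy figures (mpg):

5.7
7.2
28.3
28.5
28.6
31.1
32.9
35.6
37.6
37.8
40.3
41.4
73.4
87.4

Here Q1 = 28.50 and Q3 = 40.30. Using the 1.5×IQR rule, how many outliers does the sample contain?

IQR = 11.80; fences at 28.50 − 17.70 = 10.80 and 40.30 + 17.70 = 58.00.
Outside the cutoffs: 5.7, 7.2, 73.4, 87.4.

4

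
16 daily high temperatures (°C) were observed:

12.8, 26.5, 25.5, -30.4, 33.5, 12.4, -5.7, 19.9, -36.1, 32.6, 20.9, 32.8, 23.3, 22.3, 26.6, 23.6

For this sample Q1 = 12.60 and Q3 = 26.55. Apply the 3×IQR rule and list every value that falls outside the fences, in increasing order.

IQR = Q3 − Q1 = 26.55 − 12.60 = 13.95.
Lower fence = Q1 − 3·IQR = 12.60 − 41.85 = -29.25.
Upper fence = Q3 + 3·IQR = 26.55 + 41.85 = 68.40.
-36.1 < -29.25 → outlier.
-30.4 < -29.25 → outlier.
All remaining values lie within [-29.25, 68.40].

-36.1, -30.4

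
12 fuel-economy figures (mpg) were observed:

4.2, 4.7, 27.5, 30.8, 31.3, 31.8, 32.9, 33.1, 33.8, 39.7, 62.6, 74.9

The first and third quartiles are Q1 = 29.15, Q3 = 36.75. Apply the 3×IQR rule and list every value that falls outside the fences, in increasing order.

4.2, 4.7, 62.6, 74.9

IQR = Q3 − Q1 = 36.75 − 29.15 = 7.60.
Lower fence = Q1 − 3·IQR = 29.15 − 22.80 = 6.35.
Upper fence = Q3 + 3·IQR = 36.75 + 22.80 = 59.55.
4.2 < 6.35 → outlier.
4.7 < 6.35 → outlier.
62.6 > 59.55 → outlier.
74.9 > 59.55 → outlier.
All remaining values lie within [6.35, 59.55].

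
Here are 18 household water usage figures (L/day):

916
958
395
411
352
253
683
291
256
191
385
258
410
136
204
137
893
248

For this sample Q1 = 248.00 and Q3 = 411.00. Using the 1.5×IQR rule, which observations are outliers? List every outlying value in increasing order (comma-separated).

683, 893, 916, 958

IQR = Q3 − Q1 = 411.00 − 248.00 = 163.00.
Lower fence = Q1 − 1.5·IQR = 248.00 − 244.50 = 3.50.
Upper fence = Q3 + 1.5·IQR = 411.00 + 244.50 = 655.50.
683 > 655.50 → outlier.
893 > 655.50 → outlier.
916 > 655.50 → outlier.
958 > 655.50 → outlier.
All remaining values lie within [3.50, 655.50].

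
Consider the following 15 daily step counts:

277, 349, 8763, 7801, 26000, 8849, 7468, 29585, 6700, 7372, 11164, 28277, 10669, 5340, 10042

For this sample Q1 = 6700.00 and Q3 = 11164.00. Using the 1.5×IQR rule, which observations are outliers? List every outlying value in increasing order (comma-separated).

IQR = Q3 − Q1 = 11164.00 − 6700.00 = 4464.00.
Lower fence = Q1 − 1.5·IQR = 6700.00 − 6696.00 = 4.00.
Upper fence = Q3 + 1.5·IQR = 11164.00 + 6696.00 = 17860.00.
26000 > 17860.00 → outlier.
28277 > 17860.00 → outlier.
29585 > 17860.00 → outlier.
All remaining values lie within [4.00, 17860.00].

26000, 28277, 29585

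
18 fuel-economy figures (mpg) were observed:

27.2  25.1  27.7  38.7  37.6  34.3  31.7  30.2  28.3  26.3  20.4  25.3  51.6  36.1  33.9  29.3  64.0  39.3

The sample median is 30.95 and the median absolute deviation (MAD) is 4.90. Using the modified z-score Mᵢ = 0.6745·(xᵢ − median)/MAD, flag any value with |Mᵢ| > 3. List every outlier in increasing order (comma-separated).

64.0

|Mᵢ| > 3 ⇔ |xᵢ − 30.95| > 3·4.90/0.6745 = 21.79.
So outliers lie outside [9.16, 52.74].
64.0: M = 4.55 → outlier.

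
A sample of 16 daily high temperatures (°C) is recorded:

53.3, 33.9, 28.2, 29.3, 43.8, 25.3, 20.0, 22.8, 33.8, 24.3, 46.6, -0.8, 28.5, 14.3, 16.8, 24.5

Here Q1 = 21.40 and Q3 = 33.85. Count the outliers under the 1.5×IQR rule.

IQR = 12.45; fences at 21.40 − 18.675 = 2.725 and 33.85 + 18.675 = 52.525.
Outside the cutoffs: -0.8, 53.3.

2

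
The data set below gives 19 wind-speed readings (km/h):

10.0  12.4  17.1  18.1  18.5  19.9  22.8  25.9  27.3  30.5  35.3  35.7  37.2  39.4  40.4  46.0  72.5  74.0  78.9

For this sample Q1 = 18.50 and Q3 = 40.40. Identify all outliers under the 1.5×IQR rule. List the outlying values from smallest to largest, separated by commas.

74.0, 78.9

IQR = Q3 − Q1 = 40.40 − 18.50 = 21.90.
Lower fence = Q1 − 1.5·IQR = 18.50 − 32.85 = -14.35.
Upper fence = Q3 + 1.5·IQR = 40.40 + 32.85 = 73.25.
74.0 > 73.25 → outlier.
78.9 > 73.25 → outlier.
All remaining values lie within [-14.35, 73.25].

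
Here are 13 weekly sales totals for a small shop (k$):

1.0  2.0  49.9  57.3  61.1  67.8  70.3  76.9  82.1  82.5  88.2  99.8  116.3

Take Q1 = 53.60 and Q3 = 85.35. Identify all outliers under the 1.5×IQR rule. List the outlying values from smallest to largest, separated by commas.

1.0, 2.0

IQR = Q3 − Q1 = 85.35 − 53.60 = 31.75.
Lower fence = Q1 − 1.5·IQR = 53.60 − 47.625 = 5.975.
Upper fence = Q3 + 1.5·IQR = 85.35 + 47.625 = 132.975.
1.0 < 5.975 → outlier.
2.0 < 5.975 → outlier.
All remaining values lie within [5.975, 132.975].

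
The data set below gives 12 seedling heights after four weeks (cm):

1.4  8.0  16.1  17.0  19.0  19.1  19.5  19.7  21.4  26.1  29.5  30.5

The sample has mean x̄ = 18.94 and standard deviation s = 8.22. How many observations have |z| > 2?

1

Cutoffs: x̄ ± 2s = [2.50, 35.38].
Outside the cutoffs: 1.4.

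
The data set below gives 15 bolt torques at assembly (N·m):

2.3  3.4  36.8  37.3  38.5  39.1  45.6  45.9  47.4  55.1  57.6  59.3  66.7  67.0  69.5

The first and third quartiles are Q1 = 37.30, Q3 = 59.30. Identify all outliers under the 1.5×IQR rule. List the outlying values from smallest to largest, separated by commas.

IQR = Q3 − Q1 = 59.30 − 37.30 = 22.00.
Lower fence = Q1 − 1.5·IQR = 37.30 − 33.00 = 4.30.
Upper fence = Q3 + 1.5·IQR = 59.30 + 33.00 = 92.30.
2.3 < 4.30 → outlier.
3.4 < 4.30 → outlier.
All remaining values lie within [4.30, 92.30].

2.3, 3.4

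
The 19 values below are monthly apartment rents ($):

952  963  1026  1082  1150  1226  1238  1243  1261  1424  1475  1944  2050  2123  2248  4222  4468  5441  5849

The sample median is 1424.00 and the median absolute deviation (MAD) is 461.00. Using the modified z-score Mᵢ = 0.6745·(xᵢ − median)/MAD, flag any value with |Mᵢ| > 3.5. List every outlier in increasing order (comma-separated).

4222, 4468, 5441, 5849

|Mᵢ| > 3.5 ⇔ |xᵢ − 1424.00| > 3.5·461.00/0.6745 = 2392.14.
So outliers lie outside [-968.14, 3816.14].
4222: M = 4.09 → outlier.
4468: M = 4.45 → outlier.
5441: M = 5.88 → outlier.
5849: M = 6.47 → outlier.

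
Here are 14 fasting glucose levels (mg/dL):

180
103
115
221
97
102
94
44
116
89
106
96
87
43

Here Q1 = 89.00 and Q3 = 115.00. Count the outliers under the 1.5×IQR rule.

4

IQR = 26.00; fences at 89.00 − 39.00 = 50.00 and 115.00 + 39.00 = 154.00.
Outside the cutoffs: 43, 44, 180, 221.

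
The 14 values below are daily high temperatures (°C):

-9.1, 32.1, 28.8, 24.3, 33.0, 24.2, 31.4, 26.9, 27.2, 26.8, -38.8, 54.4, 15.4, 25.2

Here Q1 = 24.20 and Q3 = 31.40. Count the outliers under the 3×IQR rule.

IQR = 7.20; fences at 24.20 − 21.60 = 2.60 and 31.40 + 21.60 = 53.00.
Outside the cutoffs: -38.8, -9.1, 54.4.

3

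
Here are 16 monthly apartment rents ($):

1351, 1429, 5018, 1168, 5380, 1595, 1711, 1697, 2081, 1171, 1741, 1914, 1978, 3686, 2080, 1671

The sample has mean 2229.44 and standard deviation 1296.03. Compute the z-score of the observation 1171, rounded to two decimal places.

z = (1171 − 2229.44) / 1296.03 = -0.82.

-0.82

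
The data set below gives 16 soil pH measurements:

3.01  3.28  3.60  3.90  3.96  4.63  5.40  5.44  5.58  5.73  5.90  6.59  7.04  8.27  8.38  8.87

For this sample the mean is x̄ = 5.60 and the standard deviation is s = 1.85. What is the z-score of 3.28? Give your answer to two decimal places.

z = (3.28 − 5.60) / 1.85 = -1.25.

-1.25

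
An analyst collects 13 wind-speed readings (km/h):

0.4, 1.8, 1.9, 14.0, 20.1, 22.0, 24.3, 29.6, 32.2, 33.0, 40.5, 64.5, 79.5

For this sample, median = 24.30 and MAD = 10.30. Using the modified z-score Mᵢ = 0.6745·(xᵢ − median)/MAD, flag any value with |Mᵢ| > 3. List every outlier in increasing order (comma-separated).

|Mᵢ| > 3 ⇔ |xᵢ − 24.30| > 3·10.30/0.6745 = 45.81.
So outliers lie outside [-21.51, 70.11].
79.5: M = 3.61 → outlier.

79.5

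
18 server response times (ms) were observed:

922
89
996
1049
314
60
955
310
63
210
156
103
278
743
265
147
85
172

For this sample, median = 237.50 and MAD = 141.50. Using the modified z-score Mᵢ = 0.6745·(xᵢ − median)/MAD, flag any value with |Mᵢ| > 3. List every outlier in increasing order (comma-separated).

|Mᵢ| > 3 ⇔ |xᵢ − 237.50| > 3·141.50/0.6745 = 629.36.
So outliers lie outside [-391.86, 866.86].
922: M = 3.26 → outlier.
955: M = 3.42 → outlier.
996: M = 3.62 → outlier.
1049: M = 3.87 → outlier.

922, 955, 996, 1049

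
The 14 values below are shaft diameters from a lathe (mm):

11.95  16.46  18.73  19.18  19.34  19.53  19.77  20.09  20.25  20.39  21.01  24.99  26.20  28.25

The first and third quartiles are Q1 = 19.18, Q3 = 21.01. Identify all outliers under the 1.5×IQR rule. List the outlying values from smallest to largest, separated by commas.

11.95, 24.99, 26.20, 28.25

IQR = Q3 − Q1 = 21.01 − 19.18 = 1.83.
Lower fence = Q1 − 1.5·IQR = 19.18 − 2.745 = 16.435.
Upper fence = Q3 + 1.5·IQR = 21.01 + 2.745 = 23.755.
11.95 < 16.435 → outlier.
24.99 > 23.755 → outlier.
26.20 > 23.755 → outlier.
28.25 > 23.755 → outlier.
All remaining values lie within [16.435, 23.755].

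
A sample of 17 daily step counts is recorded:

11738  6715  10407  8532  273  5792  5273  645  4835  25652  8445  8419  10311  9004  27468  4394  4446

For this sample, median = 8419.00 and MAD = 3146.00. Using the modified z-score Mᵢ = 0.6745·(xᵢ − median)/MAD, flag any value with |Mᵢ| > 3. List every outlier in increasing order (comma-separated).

|Mᵢ| > 3 ⇔ |xᵢ − 8419.00| > 3·3146.00/0.6745 = 13992.59.
So outliers lie outside [-5573.59, 22411.59].
25652: M = 3.69 → outlier.
27468: M = 4.08 → outlier.

25652, 27468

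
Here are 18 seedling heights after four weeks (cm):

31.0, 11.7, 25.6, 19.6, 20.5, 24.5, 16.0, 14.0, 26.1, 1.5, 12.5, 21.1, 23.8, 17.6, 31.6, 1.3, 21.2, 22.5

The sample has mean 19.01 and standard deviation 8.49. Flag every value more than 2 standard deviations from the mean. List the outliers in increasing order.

1.3, 1.5

Cutoffs at x̄ ± 2s: 19.01 ± 2·8.49 = [2.03, 35.99].
1.3: z = -2.09, |z| > 2 → outlier.
1.5: z = -2.06, |z| > 2 → outlier.
Every other value lies within [2.03, 35.99].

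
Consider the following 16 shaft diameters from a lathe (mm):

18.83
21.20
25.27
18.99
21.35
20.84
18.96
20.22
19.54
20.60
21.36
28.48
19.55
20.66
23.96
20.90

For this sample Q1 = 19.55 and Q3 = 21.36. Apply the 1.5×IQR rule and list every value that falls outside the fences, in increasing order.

25.27, 28.48

IQR = Q3 − Q1 = 21.36 − 19.55 = 1.81.
Lower fence = Q1 − 1.5·IQR = 19.55 − 2.715 = 16.835.
Upper fence = Q3 + 1.5·IQR = 21.36 + 2.715 = 24.075.
25.27 > 24.075 → outlier.
28.48 > 24.075 → outlier.
All remaining values lie within [16.835, 24.075].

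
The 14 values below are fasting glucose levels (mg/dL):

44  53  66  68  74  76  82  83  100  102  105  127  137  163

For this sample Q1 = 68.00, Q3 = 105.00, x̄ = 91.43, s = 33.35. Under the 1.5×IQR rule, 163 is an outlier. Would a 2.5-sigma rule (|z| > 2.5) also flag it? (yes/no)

z = (163 − 91.43) / 33.35 = 2.15.
|z| = 2.15 ≤ 2.5.

no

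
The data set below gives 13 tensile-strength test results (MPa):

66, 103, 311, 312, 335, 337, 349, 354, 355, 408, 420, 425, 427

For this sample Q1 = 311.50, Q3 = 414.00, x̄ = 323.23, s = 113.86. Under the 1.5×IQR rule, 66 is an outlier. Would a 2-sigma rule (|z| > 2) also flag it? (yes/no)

yes

z = (66 − 323.23) / 113.86 = -2.26.
|z| = 2.26 > 2.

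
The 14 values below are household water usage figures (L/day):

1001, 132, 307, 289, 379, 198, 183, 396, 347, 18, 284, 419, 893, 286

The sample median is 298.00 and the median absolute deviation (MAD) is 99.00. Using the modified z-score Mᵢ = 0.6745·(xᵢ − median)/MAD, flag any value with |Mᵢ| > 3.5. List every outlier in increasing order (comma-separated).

893, 1001

|Mᵢ| > 3.5 ⇔ |xᵢ − 298.00| > 3.5·99.00/0.6745 = 513.71.
So outliers lie outside [-215.71, 811.71].
893: M = 4.05 → outlier.
1001: M = 4.79 → outlier.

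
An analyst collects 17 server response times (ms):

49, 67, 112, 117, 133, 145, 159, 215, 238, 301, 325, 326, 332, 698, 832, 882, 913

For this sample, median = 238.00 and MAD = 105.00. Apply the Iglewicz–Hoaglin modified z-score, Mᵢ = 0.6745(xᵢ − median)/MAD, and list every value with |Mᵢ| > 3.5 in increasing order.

|Mᵢ| > 3.5 ⇔ |xᵢ − 238.00| > 3.5·105.00/0.6745 = 544.85.
So outliers lie outside [-306.85, 782.85].
832: M = 3.82 → outlier.
882: M = 4.14 → outlier.
913: M = 4.34 → outlier.

832, 882, 913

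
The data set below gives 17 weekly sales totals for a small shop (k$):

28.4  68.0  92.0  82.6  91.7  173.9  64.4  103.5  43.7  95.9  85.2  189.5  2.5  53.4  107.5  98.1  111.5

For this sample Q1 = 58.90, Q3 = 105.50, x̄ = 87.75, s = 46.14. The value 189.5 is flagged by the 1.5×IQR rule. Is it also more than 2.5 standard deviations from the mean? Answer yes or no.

z = (189.5 − 87.75) / 46.14 = 2.21.
|z| = 2.21 ≤ 2.5.

no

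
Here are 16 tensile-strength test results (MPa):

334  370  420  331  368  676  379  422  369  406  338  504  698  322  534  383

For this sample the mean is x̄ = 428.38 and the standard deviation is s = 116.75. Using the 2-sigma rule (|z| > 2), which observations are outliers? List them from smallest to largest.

676, 698

Cutoffs at x̄ ± 2s: 428.38 ± 2·116.75 = [194.88, 661.88].
676: z = 2.12, |z| > 2 → outlier.
698: z = 2.31, |z| > 2 → outlier.
Every other value lies within [194.88, 661.88].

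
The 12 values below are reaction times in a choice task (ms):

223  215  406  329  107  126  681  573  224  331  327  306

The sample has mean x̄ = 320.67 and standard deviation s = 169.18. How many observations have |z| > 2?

Cutoffs: x̄ ± 2s = [-17.69, 659.03].
Outside the cutoffs: 681.

1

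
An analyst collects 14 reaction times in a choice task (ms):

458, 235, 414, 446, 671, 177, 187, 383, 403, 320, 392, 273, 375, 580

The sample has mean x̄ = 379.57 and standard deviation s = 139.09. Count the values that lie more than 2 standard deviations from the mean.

1

Cutoffs: x̄ ± 2s = [101.39, 657.75].
Outside the cutoffs: 671.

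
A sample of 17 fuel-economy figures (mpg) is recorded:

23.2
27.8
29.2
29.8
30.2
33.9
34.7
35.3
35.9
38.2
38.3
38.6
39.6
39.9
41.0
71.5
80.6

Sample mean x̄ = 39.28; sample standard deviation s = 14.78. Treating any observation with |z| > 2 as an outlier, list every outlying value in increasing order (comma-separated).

Cutoffs at x̄ ± 2s: 39.28 ± 2·14.78 = [9.72, 68.84].
71.5: z = 2.18, |z| > 2 → outlier.
80.6: z = 2.80, |z| > 2 → outlier.
Every other value lies within [9.72, 68.84].

71.5, 80.6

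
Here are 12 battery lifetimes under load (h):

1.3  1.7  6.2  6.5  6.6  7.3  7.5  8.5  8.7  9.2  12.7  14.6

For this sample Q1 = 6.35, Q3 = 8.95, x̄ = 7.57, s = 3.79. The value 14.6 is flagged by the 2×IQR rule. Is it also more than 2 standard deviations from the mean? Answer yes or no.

no

z = (14.6 − 7.57) / 3.79 = 1.85.
|z| = 1.85 ≤ 2.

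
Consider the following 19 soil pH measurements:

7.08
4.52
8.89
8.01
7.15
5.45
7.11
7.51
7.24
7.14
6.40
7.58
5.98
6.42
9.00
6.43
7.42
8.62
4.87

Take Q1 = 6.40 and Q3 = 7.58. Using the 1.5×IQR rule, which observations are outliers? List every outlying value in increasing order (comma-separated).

IQR = Q3 − Q1 = 7.58 − 6.40 = 1.18.
Lower fence = Q1 − 1.5·IQR = 6.40 − 1.77 = 4.63.
Upper fence = Q3 + 1.5·IQR = 7.58 + 1.77 = 9.35.
4.52 < 4.63 → outlier.
All remaining values lie within [4.63, 9.35].

4.52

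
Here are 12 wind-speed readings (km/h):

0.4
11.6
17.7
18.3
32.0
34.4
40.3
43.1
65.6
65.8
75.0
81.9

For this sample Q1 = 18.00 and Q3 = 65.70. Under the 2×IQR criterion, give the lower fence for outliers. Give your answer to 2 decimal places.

IQR = Q3 − Q1 = 65.70 − 18.00 = 47.70.
Lower fence = Q1 − 2·IQR = 18.00 − 95.40 = -77.40.
Upper fence = Q3 + 2·IQR = 65.70 + 95.40 = 161.10.

-77.40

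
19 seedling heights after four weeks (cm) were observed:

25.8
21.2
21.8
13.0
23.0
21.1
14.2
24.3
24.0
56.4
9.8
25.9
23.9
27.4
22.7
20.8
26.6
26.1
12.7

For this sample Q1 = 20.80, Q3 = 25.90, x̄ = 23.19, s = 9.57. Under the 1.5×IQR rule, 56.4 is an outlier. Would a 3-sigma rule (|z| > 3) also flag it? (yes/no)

z = (56.4 − 23.19) / 9.57 = 3.47.
|z| = 3.47 > 3.

yes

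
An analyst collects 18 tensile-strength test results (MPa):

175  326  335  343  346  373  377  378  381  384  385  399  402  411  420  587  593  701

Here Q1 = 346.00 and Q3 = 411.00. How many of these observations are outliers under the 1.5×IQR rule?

4

IQR = 65.00; fences at 346.00 − 97.50 = 248.50 and 411.00 + 97.50 = 508.50.
Outside the cutoffs: 175, 587, 593, 701.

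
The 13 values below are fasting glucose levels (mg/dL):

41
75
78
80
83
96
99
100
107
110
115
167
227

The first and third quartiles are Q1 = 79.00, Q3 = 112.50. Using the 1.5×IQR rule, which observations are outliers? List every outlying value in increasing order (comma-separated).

IQR = Q3 − Q1 = 112.50 − 79.00 = 33.50.
Lower fence = Q1 − 1.5·IQR = 79.00 − 50.25 = 28.75.
Upper fence = Q3 + 1.5·IQR = 112.50 + 50.25 = 162.75.
167 > 162.75 → outlier.
227 > 162.75 → outlier.
All remaining values lie within [28.75, 162.75].

167, 227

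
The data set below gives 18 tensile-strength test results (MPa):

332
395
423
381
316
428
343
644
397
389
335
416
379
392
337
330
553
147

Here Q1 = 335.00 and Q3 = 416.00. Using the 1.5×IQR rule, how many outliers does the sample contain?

3

IQR = 81.00; fences at 335.00 − 121.50 = 213.50 and 416.00 + 121.50 = 537.50.
Outside the cutoffs: 147, 553, 644.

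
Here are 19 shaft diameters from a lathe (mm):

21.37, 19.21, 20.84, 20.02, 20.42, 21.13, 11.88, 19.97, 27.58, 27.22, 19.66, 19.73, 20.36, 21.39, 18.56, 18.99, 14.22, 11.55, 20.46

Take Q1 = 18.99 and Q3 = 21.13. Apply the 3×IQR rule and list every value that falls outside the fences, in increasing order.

IQR = Q3 − Q1 = 21.13 − 18.99 = 2.14.
Lower fence = Q1 − 3·IQR = 18.99 − 6.42 = 12.57.
Upper fence = Q3 + 3·IQR = 21.13 + 6.42 = 27.55.
11.55 < 12.57 → outlier.
11.88 < 12.57 → outlier.
27.58 > 27.55 → outlier.
All remaining values lie within [12.57, 27.55].

11.55, 11.88, 27.58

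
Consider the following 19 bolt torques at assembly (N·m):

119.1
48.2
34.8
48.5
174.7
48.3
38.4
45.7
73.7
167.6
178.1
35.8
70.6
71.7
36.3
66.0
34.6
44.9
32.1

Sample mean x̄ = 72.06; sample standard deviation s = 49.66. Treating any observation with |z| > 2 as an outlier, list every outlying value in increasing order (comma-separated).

Cutoffs at x̄ ± 2s: 72.06 ± 2·49.66 = [-27.26, 171.38].
174.7: z = 2.07, |z| > 2 → outlier.
178.1: z = 2.14, |z| > 2 → outlier.
Every other value lies within [-27.26, 171.38].

174.7, 178.1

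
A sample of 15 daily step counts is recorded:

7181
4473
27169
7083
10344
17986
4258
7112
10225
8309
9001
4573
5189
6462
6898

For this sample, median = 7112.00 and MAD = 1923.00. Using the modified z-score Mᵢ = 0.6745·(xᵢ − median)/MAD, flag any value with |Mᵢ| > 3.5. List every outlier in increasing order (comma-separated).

17986, 27169

|Mᵢ| > 3.5 ⇔ |xᵢ − 7112.00| > 3.5·1923.00/0.6745 = 9978.50.
So outliers lie outside [-2866.50, 17090.50].
17986: M = 3.81 → outlier.
27169: M = 7.04 → outlier.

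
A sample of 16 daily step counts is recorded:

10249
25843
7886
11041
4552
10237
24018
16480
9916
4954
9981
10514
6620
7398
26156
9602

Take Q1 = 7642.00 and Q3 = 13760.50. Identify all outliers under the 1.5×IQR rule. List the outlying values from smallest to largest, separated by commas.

IQR = Q3 − Q1 = 13760.50 − 7642.00 = 6118.50.
Lower fence = Q1 − 1.5·IQR = 7642.00 − 9177.75 = -1535.75.
Upper fence = Q3 + 1.5·IQR = 13760.50 + 9177.75 = 22938.25.
24018 > 22938.25 → outlier.
25843 > 22938.25 → outlier.
26156 > 22938.25 → outlier.
All remaining values lie within [-1535.75, 22938.25].

24018, 25843, 26156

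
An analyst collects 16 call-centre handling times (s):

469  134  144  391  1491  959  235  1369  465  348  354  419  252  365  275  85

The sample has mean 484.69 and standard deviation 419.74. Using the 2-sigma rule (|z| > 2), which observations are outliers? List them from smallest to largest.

1369, 1491

Cutoffs at x̄ ± 2s: 484.69 ± 2·419.74 = [-354.79, 1324.17].
1369: z = 2.11, |z| > 2 → outlier.
1491: z = 2.40, |z| > 2 → outlier.
Every other value lies within [-354.79, 1324.17].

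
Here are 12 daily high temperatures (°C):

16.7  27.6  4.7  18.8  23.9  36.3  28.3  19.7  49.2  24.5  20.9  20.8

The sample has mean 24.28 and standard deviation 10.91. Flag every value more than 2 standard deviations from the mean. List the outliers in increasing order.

49.2

Cutoffs at x̄ ± 2s: 24.28 ± 2·10.91 = [2.46, 46.10].
49.2: z = 2.28, |z| > 2 → outlier.
Every other value lies within [2.46, 46.10].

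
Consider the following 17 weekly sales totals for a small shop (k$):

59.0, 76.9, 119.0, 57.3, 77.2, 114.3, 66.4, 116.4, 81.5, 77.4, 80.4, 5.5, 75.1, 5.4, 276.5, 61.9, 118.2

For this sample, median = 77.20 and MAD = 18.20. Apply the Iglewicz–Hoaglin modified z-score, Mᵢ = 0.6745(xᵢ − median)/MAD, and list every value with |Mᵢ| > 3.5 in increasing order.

|Mᵢ| > 3.5 ⇔ |xᵢ − 77.20| > 3.5·18.20/0.6745 = 94.44.
So outliers lie outside [-17.24, 171.64].
276.5: M = 7.39 → outlier.

276.5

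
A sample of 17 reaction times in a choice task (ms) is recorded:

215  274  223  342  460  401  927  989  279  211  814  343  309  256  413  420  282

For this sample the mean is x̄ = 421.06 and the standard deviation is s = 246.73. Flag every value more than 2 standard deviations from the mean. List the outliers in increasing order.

927, 989

Cutoffs at x̄ ± 2s: 421.06 ± 2·246.73 = [-72.40, 914.52].
927: z = 2.05, |z| > 2 → outlier.
989: z = 2.30, |z| > 2 → outlier.
Every other value lies within [-72.40, 914.52].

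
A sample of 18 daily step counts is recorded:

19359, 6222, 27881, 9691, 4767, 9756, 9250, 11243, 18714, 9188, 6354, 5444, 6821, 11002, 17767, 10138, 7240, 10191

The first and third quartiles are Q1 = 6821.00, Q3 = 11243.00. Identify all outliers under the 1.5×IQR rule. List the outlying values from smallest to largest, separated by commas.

18714, 19359, 27881

IQR = Q3 − Q1 = 11243.00 − 6821.00 = 4422.00.
Lower fence = Q1 − 1.5·IQR = 6821.00 − 6633.00 = 188.00.
Upper fence = Q3 + 1.5·IQR = 11243.00 + 6633.00 = 17876.00.
18714 > 17876.00 → outlier.
19359 > 17876.00 → outlier.
27881 > 17876.00 → outlier.
All remaining values lie within [188.00, 17876.00].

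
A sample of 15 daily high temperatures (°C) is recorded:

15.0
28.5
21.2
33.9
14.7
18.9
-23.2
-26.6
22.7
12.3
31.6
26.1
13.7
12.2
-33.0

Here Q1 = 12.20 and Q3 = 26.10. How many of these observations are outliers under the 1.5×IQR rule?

3

IQR = 13.90; fences at 12.20 − 20.85 = -8.65 and 26.10 + 20.85 = 46.95.
Outside the cutoffs: -33.0, -26.6, -23.2.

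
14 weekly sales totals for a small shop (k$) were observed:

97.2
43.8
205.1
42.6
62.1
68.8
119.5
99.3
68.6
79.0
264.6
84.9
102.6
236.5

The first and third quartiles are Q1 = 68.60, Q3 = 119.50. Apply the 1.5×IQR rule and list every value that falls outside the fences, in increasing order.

IQR = Q3 − Q1 = 119.50 − 68.60 = 50.90.
Lower fence = Q1 − 1.5·IQR = 68.60 − 76.35 = -7.75.
Upper fence = Q3 + 1.5·IQR = 119.50 + 76.35 = 195.85.
205.1 > 195.85 → outlier.
236.5 > 195.85 → outlier.
264.6 > 195.85 → outlier.
All remaining values lie within [-7.75, 195.85].

205.1, 236.5, 264.6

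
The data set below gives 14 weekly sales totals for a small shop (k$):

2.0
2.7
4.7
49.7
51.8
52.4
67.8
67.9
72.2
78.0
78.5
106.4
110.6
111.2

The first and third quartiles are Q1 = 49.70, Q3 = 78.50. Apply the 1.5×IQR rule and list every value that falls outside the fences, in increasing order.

IQR = Q3 − Q1 = 78.50 − 49.70 = 28.80.
Lower fence = Q1 − 1.5·IQR = 49.70 − 43.20 = 6.50.
Upper fence = Q3 + 1.5·IQR = 78.50 + 43.20 = 121.70.
2.0 < 6.50 → outlier.
2.7 < 6.50 → outlier.
4.7 < 6.50 → outlier.
All remaining values lie within [6.50, 121.70].

2.0, 2.7, 4.7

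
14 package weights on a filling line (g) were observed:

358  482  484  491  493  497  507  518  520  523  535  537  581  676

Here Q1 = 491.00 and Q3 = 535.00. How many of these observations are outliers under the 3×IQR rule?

2

IQR = 44.00; fences at 491.00 − 132.00 = 359.00 and 535.00 + 132.00 = 667.00.
Outside the cutoffs: 358, 676.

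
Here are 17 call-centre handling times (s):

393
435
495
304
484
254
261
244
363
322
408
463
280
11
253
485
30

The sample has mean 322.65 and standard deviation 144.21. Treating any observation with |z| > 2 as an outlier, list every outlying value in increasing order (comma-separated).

11, 30

Cutoffs at x̄ ± 2s: 322.65 ± 2·144.21 = [34.23, 611.07].
11: z = -2.16, |z| > 2 → outlier.
30: z = -2.03, |z| > 2 → outlier.
Every other value lies within [34.23, 611.07].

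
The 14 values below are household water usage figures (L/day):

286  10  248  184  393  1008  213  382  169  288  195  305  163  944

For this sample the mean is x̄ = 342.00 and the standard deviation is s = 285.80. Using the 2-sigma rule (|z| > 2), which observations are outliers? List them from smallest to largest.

Cutoffs at x̄ ± 2s: 342.00 ± 2·285.80 = [-229.60, 913.60].
944: z = 2.11, |z| > 2 → outlier.
1008: z = 2.33, |z| > 2 → outlier.
Every other value lies within [-229.60, 913.60].

944, 1008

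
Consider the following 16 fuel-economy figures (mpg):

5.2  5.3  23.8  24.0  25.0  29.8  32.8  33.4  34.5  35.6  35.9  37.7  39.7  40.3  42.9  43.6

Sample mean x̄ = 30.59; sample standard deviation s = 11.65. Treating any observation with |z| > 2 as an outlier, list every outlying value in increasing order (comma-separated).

Cutoffs at x̄ ± 2s: 30.59 ± 2·11.65 = [7.29, 53.89].
5.2: z = -2.18, |z| > 2 → outlier.
5.3: z = -2.17, |z| > 2 → outlier.
Every other value lies within [7.29, 53.89].

5.2, 5.3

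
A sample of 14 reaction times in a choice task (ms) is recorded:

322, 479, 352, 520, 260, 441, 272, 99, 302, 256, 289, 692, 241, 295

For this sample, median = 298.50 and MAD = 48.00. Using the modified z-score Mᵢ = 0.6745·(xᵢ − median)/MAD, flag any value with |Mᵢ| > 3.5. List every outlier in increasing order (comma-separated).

|Mᵢ| > 3.5 ⇔ |xᵢ − 298.50| > 3.5·48.00/0.6745 = 249.07.
So outliers lie outside [49.43, 547.57].
692: M = 5.53 → outlier.

692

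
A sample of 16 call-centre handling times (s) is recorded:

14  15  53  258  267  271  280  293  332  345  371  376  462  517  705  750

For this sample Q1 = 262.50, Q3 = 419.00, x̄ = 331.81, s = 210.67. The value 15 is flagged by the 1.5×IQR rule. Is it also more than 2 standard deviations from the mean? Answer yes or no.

no

z = (15 − 331.81) / 210.67 = -1.50.
|z| = 1.50 ≤ 2.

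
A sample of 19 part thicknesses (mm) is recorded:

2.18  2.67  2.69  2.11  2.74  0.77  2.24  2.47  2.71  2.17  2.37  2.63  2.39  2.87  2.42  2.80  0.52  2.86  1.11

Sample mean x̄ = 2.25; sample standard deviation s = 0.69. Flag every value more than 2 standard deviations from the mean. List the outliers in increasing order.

0.52, 0.77

Cutoffs at x̄ ± 2s: 2.25 ± 2·0.69 = [0.87, 3.63].
0.52: z = -2.51, |z| > 2 → outlier.
0.77: z = -2.14, |z| > 2 → outlier.
Every other value lies within [0.87, 3.63].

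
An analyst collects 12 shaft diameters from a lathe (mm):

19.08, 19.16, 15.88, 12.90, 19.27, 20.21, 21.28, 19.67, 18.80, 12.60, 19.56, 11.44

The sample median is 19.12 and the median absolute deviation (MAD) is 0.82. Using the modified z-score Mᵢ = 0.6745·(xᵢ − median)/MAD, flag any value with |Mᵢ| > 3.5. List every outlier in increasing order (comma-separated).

11.44, 12.60, 12.90

|Mᵢ| > 3.5 ⇔ |xᵢ − 19.12| > 3.5·0.82/0.6745 = 4.26.
So outliers lie outside [14.86, 23.38].
11.44: M = -6.32 → outlier.
12.60: M = -5.36 → outlier.
12.90: M = -5.12 → outlier.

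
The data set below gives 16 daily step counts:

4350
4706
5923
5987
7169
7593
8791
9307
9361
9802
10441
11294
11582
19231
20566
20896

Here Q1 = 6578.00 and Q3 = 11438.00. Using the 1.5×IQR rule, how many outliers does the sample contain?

3

IQR = 4860.00; fences at 6578.00 − 7290.00 = -712.00 and 11438.00 + 7290.00 = 18728.00.
Outside the cutoffs: 19231, 20566, 20896.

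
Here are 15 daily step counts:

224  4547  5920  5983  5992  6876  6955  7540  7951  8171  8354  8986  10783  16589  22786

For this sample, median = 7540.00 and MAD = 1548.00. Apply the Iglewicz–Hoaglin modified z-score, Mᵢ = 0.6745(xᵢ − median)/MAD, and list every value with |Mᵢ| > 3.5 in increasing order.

16589, 22786

|Mᵢ| > 3.5 ⇔ |xᵢ − 7540.00| > 3.5·1548.00/0.6745 = 8032.62.
So outliers lie outside [-492.62, 15572.62].
16589: M = 3.94 → outlier.
22786: M = 6.64 → outlier.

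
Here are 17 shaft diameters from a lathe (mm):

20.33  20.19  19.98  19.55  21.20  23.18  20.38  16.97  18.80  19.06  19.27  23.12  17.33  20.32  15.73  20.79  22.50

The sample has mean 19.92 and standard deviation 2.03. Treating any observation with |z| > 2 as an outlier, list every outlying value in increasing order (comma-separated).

Cutoffs at x̄ ± 2s: 19.92 ± 2·2.03 = [15.86, 23.98].
15.73: z = -2.06, |z| > 2 → outlier.
Every other value lies within [15.86, 23.98].

15.73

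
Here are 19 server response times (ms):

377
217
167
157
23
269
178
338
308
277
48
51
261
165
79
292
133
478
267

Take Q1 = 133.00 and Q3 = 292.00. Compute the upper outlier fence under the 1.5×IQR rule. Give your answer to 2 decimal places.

530.50

IQR = Q3 − Q1 = 292.00 − 133.00 = 159.00.
Lower fence = Q1 − 1.5·IQR = 133.00 − 238.50 = -105.50.
Upper fence = Q3 + 1.5·IQR = 292.00 + 238.50 = 530.50.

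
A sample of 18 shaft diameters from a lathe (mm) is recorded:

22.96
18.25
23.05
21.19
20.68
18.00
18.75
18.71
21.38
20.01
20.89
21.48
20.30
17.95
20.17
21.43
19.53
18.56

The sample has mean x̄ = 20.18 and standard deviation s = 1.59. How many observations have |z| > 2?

0

Cutoffs: x̄ ± 2s = [17.00, 23.36].
Every value lies within the cutoffs.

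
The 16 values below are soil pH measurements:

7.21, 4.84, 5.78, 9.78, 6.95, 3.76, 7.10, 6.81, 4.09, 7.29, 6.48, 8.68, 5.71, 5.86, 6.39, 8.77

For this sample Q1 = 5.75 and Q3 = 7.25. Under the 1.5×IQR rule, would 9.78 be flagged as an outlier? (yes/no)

yes

IQR = Q3 − Q1 = 7.25 − 5.75 = 1.50.
Lower fence = Q1 − 1.5·IQR = 5.75 − 2.25 = 3.50.
Upper fence = Q3 + 1.5·IQR = 7.25 + 2.25 = 9.50.
9.78 lies above the upper fence.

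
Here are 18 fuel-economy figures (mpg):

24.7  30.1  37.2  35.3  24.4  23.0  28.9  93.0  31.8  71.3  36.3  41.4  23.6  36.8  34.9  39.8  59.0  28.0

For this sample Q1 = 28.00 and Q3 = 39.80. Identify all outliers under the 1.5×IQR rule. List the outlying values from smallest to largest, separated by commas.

59.0, 71.3, 93.0

IQR = Q3 − Q1 = 39.80 − 28.00 = 11.80.
Lower fence = Q1 − 1.5·IQR = 28.00 − 17.70 = 10.30.
Upper fence = Q3 + 1.5·IQR = 39.80 + 17.70 = 57.50.
59.0 > 57.50 → outlier.
71.3 > 57.50 → outlier.
93.0 > 57.50 → outlier.
All remaining values lie within [10.30, 57.50].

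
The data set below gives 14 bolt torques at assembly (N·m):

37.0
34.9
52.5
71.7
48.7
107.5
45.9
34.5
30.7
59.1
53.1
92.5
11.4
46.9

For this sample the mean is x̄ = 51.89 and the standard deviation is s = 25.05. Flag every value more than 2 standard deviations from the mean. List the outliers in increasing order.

Cutoffs at x̄ ± 2s: 51.89 ± 2·25.05 = [1.79, 101.99].
107.5: z = 2.22, |z| > 2 → outlier.
Every other value lies within [1.79, 101.99].

107.5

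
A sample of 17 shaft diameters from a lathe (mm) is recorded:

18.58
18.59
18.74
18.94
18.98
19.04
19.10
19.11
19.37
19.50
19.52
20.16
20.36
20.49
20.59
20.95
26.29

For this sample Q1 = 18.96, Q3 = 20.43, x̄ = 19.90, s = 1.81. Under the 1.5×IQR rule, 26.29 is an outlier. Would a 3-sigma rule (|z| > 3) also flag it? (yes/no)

yes

z = (26.29 − 19.90) / 1.81 = 3.53.
|z| = 3.53 > 3.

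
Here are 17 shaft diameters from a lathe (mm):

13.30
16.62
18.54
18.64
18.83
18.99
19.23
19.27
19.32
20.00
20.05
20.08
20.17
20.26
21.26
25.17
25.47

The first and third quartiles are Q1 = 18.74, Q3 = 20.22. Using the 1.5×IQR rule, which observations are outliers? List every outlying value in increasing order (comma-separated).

13.30, 25.17, 25.47

IQR = Q3 − Q1 = 20.22 − 18.74 = 1.48.
Lower fence = Q1 − 1.5·IQR = 18.74 − 2.22 = 16.52.
Upper fence = Q3 + 1.5·IQR = 20.22 + 2.22 = 22.44.
13.30 < 16.52 → outlier.
25.17 > 22.44 → outlier.
25.47 > 22.44 → outlier.
All remaining values lie within [16.52, 22.44].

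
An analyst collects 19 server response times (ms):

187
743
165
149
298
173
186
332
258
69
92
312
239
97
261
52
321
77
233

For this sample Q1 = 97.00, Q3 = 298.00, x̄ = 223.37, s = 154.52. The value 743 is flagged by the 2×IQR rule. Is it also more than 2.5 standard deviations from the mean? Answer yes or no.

z = (743 − 223.37) / 154.52 = 3.36.
|z| = 3.36 > 2.5.

yes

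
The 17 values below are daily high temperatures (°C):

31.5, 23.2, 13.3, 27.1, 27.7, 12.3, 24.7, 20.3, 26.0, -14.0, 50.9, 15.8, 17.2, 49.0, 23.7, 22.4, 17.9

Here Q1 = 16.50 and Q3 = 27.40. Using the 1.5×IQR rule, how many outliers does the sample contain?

3

IQR = 10.90; fences at 16.50 − 16.35 = 0.15 and 27.40 + 16.35 = 43.75.
Outside the cutoffs: -14.0, 49.0, 50.9.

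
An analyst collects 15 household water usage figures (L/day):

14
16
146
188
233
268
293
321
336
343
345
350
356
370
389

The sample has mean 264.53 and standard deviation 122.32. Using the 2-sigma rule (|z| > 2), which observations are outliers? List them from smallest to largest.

Cutoffs at x̄ ± 2s: 264.53 ± 2·122.32 = [19.89, 509.17].
14: z = -2.05, |z| > 2 → outlier.
16: z = -2.03, |z| > 2 → outlier.
Every other value lies within [19.89, 509.17].

14, 16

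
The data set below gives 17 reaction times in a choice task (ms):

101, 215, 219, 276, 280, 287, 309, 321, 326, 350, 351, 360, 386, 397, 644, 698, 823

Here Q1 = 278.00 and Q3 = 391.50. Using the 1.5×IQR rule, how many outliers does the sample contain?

4

IQR = 113.50; fences at 278.00 − 170.25 = 107.75 and 391.50 + 170.25 = 561.75.
Outside the cutoffs: 101, 644, 698, 823.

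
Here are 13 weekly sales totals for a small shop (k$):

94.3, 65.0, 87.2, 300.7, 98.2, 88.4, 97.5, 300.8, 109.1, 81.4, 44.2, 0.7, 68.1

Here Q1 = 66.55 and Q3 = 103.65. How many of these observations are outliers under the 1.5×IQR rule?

IQR = 37.10; fences at 66.55 − 55.65 = 10.90 and 103.65 + 55.65 = 159.30.
Outside the cutoffs: 0.7, 300.7, 300.8.

3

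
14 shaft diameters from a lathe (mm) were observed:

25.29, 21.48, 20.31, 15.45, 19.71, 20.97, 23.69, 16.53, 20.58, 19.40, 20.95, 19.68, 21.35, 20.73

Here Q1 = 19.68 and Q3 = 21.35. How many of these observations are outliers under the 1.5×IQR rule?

IQR = 1.67; fences at 19.68 − 2.505 = 17.175 and 21.35 + 2.505 = 23.855.
Outside the cutoffs: 15.45, 16.53, 25.29.

3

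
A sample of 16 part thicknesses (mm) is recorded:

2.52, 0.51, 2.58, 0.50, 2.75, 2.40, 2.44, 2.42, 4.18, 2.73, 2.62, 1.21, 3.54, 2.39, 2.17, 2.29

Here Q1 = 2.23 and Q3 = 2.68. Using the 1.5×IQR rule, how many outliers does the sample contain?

5

IQR = 0.45; fences at 2.23 − 0.675 = 1.555 and 2.68 + 0.675 = 3.355.
Outside the cutoffs: 0.50, 0.51, 1.21, 3.54, 4.18.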